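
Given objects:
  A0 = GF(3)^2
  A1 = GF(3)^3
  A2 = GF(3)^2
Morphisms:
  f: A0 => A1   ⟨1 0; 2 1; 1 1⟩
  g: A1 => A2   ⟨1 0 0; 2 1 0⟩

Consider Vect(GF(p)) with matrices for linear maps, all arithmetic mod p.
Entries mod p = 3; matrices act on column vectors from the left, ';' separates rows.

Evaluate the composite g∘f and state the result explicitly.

  e0=[1,0] f=>[1,2,1] g=>[1,1]
  e1=[0,1] f=>[0,1,1] g=>[0,1]
⟦path⟧: ⟨1 0; 1 1⟩

Answer: ⟨1 0; 1 1⟩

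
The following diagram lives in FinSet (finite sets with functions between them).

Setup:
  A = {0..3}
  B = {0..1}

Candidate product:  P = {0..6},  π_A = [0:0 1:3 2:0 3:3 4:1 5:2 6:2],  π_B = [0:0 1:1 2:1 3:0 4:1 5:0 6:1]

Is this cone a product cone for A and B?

Answer: NOT A VALID PRODUCT — |P|=7 ≠ |A|·|B|=8

Work:
|A|·|B| = 4·2 = 8;  |P| = 7
  → cardinalities differ; no bijection possible.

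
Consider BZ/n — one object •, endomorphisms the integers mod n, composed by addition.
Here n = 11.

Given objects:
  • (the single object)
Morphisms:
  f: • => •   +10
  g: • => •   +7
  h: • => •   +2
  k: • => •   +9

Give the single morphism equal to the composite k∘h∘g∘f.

  0 +10≡10 +7≡6 +2≡8 +9≡6  (mod 11)
composite: +6

Answer: +6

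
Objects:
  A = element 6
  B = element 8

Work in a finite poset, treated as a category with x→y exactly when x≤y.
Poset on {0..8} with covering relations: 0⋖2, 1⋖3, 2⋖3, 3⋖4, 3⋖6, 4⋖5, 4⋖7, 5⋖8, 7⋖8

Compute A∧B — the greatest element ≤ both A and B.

Lower bounds of A=6 and B=8: {0,1,2,3}
  0 ⊑ 3
  1 ⊑ 3
  2 ⊑ 3
  3 ⊑ 3
glb = 3

Answer: A∧B = 3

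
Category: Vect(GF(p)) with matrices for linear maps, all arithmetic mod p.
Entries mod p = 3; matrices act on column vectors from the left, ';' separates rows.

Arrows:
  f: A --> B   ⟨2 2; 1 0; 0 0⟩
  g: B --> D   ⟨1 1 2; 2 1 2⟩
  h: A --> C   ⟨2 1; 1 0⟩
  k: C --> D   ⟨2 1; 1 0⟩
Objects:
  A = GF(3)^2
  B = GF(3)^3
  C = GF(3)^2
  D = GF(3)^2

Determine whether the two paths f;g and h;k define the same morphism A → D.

Answer: DOES NOT COMMUTE

Work:
1) trace f;g:
  e0=⟨1,0⟩ f-->⟨2,1,0⟩ g-->⟨0,2⟩
  e1=⟨0,1⟩ f-->⟨2,0,0⟩ g-->⟨2,1⟩
  ⟦path⟧₁ = ⟨0 2; 2 1⟩
2) trace h;k:
  e0=⟨1,0⟩ h-->⟨2,1⟩ k-->⟨2,2⟩
  e1=⟨0,1⟩ h-->⟨1,0⟩ k-->⟨2,1⟩
  ⟦path⟧₂ = ⟨2 2; 2 1⟩
Equal? distinct morphisms ✗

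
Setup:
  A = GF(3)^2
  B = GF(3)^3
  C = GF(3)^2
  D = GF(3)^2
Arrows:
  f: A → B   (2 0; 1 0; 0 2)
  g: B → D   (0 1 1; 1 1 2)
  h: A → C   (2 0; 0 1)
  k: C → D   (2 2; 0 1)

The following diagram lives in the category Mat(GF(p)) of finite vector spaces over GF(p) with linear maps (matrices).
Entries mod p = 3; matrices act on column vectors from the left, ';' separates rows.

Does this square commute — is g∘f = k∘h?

Answer: COMMUTES

Work:
Path 1 = f;g:
  e0=⟨1,0⟩ f→⟨2,1,0⟩ g→⟨1,0⟩
  e1=⟨0,1⟩ f→⟨0,0,2⟩ g→⟨2,1⟩
  result₁ = (1 2; 0 1)
Path 2 = h;k:
  e0=⟨1,0⟩ h→⟨2,0⟩ k→⟨1,0⟩
  e1=⟨0,1⟩ h→⟨0,1⟩ k→⟨2,1⟩
  result₂ = (1 2; 0 1)
Equal? equal; square commutes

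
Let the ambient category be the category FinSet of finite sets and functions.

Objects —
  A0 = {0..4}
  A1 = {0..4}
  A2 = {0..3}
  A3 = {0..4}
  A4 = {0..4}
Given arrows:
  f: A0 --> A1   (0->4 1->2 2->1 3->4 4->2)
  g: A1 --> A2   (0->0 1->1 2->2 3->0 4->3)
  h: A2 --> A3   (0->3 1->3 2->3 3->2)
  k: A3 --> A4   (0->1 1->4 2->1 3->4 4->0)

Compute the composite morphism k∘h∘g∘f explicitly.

Answer: (0->1 1->4 2->4 3->1 4->4)

Work:
  0 f-->4 g-->3 h-->2 k-->1
  1 f-->2 g-->2 h-->3 k-->4
  2 f-->1 g-->1 h-->3 k-->4
  3 f-->4 g-->3 h-->2 k-->1
  4 f-->2 g-->2 h-->3 k-->4
composite: (0->1 1->4 2->4 3->1 4->4)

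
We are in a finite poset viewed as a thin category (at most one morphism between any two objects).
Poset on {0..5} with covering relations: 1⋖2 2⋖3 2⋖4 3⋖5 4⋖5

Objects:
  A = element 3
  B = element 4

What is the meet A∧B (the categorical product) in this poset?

Answer: A∧B = 2

Trace:
Common predecessors of 3,4: {1,2}
  1 ≤ 2
  2 ≤ 2
glb = 2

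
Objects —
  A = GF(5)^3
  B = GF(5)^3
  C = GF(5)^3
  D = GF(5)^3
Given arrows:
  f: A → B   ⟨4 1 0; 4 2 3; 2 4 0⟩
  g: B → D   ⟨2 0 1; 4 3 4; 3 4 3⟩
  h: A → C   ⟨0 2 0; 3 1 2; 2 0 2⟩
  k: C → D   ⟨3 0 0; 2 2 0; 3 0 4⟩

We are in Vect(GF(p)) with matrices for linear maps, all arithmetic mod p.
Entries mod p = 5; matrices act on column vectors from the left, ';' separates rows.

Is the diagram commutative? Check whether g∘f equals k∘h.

Path 1 = f;g:
  e0=⟨1,0,0⟩ f→⟨4,4,2⟩ g→⟨0,1,4⟩
  e1=⟨0,1,0⟩ f→⟨1,2,4⟩ g→⟨1,1,3⟩
  e2=⟨0,0,1⟩ f→⟨0,3,0⟩ g→⟨0,4,2⟩
  ⟦path⟧₁ = ⟨0 1 0; 1 1 4; 4 3 2⟩
Path 2 = h;k:
  e0=⟨1,0,0⟩ h→⟨0,3,2⟩ k→⟨0,1,3⟩
  e1=⟨0,1,0⟩ h→⟨2,1,0⟩ k→⟨1,1,1⟩
  e2=⟨0,0,1⟩ h→⟨0,2,2⟩ k→⟨0,4,3⟩
  ⟦path⟧₂ = ⟨0 1 0; 1 1 4; 3 1 3⟩
Equal? differ; not commutative

Answer: DOES NOT COMMUTE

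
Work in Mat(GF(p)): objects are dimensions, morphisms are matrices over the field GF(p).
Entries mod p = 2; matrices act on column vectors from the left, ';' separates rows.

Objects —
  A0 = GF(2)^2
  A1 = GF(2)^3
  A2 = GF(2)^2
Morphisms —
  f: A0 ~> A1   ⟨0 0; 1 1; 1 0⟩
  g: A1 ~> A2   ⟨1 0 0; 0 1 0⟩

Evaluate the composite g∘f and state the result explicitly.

Answer: ⟨0 0; 1 1⟩

Trace:
  e0=⟨1,0⟩ f~>⟨0,1,1⟩ g~>⟨0,1⟩
  e1=⟨0,1⟩ f~>⟨0,1,0⟩ g~>⟨0,1⟩
⟦path⟧: ⟨0 0; 1 1⟩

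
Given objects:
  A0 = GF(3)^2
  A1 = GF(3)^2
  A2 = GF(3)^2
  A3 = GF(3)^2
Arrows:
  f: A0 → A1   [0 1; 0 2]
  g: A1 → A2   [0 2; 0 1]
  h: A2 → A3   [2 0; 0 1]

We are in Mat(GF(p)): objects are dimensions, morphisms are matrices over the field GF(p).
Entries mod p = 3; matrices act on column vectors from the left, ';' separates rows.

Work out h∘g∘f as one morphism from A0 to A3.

  e0=(1,0) f→(0,0) g→(0,0) h→(0,0)
  e1=(0,1) f→(1,2) g→(1,2) h→(2,2)
⟦path⟧: [0 2; 0 2]

Answer: [0 2; 0 2]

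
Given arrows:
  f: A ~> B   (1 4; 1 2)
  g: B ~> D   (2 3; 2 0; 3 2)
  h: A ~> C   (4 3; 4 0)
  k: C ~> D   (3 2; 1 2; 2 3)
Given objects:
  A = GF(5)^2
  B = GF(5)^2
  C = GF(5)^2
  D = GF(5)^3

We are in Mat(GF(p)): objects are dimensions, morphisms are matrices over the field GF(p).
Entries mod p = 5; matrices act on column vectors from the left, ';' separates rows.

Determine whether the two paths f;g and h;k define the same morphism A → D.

Path 1 = f;g:
  e0=⟨1,0⟩ f~>⟨1,1⟩ g~>⟨0,2,0⟩
  e1=⟨0,1⟩ f~>⟨4,2⟩ g~>⟨4,3,1⟩
  ⟦path⟧₁ = (0 4; 2 3; 0 1)
Path 2 = h;k:
  e0=⟨1,0⟩ h~>⟨4,4⟩ k~>⟨0,2,0⟩
  e1=⟨0,1⟩ h~>⟨3,0⟩ k~>⟨4,3,1⟩
  ⟦path⟧₂ = (0 4; 2 3; 0 1)
Equal? same morphism ✓

Answer: COMMUTES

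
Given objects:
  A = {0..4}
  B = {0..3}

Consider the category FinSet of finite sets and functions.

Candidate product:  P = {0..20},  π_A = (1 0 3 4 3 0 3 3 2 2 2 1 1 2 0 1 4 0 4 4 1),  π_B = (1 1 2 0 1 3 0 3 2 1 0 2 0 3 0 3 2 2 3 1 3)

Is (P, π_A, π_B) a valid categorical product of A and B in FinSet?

|A|·|B| = 5·4 = 20;  |P| = 21
  → cardinalities differ; no bijection possible.

Answer: NOT A VALID PRODUCT — |P|=21 ≠ |A|·|B|=20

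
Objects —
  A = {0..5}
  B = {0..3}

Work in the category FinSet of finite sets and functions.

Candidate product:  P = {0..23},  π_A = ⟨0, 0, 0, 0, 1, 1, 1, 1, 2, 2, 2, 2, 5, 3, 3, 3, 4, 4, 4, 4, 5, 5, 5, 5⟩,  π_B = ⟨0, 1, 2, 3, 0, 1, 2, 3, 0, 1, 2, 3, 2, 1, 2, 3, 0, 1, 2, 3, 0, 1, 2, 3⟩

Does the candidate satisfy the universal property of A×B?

Answer: NOT A VALID PRODUCT — duplicate pair at indices 22,12

Derivation:
|A|·|B| = 6·4 = 24;  |P| = 24
Check the pairing map k ↦ (π_A(k), π_B(k)):
  0 : (0,0)
  1 : (0,1)
  2 : (0,2)
  3 : (0,3)
  4 : (1,0)
  5 : (1,1)
  6 : (1,2)
  7 : (1,3)
  8 : (2,0)
  9 : (2,1)
  10 : (2,2)
  11 : (2,3)
  12 : (5,2)
  13 : (3,1)
  14 : (3,2)
  15 : (3,3)
  16 : (4,0)
  17 : (4,1)
  18 : (4,2)
  19 : (4,3)
  20 : (5,0)
  21 : (5,1)
  22 : (5,2)  ✗ repeats pair of k=12
  23 : (5,3)
distinct pairs in image: 23 / 24 needed
  → (5,2) hit at k=12 and k=22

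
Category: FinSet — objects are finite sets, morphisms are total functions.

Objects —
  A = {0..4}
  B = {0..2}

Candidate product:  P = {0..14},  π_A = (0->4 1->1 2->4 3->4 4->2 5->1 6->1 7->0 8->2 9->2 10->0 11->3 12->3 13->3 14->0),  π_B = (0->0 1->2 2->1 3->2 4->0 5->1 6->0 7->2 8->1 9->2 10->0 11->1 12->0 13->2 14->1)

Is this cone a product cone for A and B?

|A|·|B| = 5·3 = 15;  |P| = 15
Check the pairing map k ↦ (π_A(k), π_B(k)):
  0 -> (4,0)
  1 -> (1,2)
  2 -> (4,1)
  3 -> (4,2)
  4 -> (2,0)
  5 -> (1,1)
  6 -> (1,0)
  7 -> (0,2)
  8 -> (2,1)
  9 -> (2,2)
  10 -> (0,0)
  11 -> (3,1)
  12 -> (3,0)
  13 -> (3,2)
  14 -> (0,1)
distinct pairs in image: 15 / 15 needed
  → bijection onto A×B; projections well-typed.

Answer: VALID PRODUCT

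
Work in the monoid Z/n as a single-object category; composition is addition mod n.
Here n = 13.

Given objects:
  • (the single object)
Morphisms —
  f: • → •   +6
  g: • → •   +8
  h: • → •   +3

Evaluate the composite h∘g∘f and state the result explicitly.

Answer: +4

Derivation:
  0 +6≡6 +8≡1 +3≡4  (mod 13)
composite: +4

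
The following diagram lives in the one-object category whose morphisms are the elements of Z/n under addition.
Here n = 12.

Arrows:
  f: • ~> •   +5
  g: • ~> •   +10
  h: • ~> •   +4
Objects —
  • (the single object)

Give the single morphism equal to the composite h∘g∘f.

Answer: +7

Trace:
  0 +5≡5 +10≡3 +4≡7  (mod 12)
result: +7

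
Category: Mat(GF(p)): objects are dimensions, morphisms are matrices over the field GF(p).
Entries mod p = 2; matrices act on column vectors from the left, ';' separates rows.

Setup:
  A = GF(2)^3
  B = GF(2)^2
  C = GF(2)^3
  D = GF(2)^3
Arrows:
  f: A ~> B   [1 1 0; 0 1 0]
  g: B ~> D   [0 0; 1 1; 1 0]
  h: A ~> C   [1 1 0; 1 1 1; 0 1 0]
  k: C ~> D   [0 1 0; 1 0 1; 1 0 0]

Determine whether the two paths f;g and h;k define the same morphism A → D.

Answer: DOES NOT COMMUTE

Work:
Path 1 = f;g:
  e0=[1,0,0] f~>[1,0] g~>[0,1,1]
  e1=[0,1,0] f~>[1,1] g~>[0,0,1]
  e2=[0,0,1] f~>[0,0] g~>[0,0,0]
  composite₁ = [0 0 0; 1 0 0; 1 1 0]
Path 2 = h;k:
  e0=[1,0,0] h~>[1,1,0] k~>[1,1,1]
  e1=[0,1,0] h~>[1,1,1] k~>[1,0,1]
  e2=[0,0,1] h~>[0,1,0] k~>[1,0,0]
  composite₂ = [1 1 1; 1 0 0; 1 1 0]
Equal? distinct morphisms ✗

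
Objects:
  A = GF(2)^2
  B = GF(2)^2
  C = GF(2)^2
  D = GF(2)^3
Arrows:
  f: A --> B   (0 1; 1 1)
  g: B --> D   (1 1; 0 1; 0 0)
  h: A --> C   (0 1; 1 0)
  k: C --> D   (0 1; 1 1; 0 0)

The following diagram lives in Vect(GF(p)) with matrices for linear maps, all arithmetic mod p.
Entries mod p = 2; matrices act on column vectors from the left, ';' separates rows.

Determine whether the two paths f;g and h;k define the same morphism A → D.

Answer: COMMUTES

Work:
Along f;g (path 1):
  e0=⟨1,0⟩ f-->⟨0,1⟩ g-->⟨1,1,0⟩
  e1=⟨0,1⟩ f-->⟨1,1⟩ g-->⟨0,1,0⟩
  composite₁ = (1 0; 1 1; 0 0)
Along h;k (path 2):
  e0=⟨1,0⟩ h-->⟨0,1⟩ k-->⟨1,1,0⟩
  e1=⟨0,1⟩ h-->⟨1,0⟩ k-->⟨0,1,0⟩
  composite₂ = (1 0; 1 1; 0 0)
Equal? YES — commutes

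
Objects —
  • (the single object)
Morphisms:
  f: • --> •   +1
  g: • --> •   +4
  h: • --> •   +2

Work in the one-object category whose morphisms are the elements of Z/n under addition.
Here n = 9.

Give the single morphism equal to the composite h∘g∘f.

Answer: +7

Trace:
  0 +1≡1 +4≡5 +2≡7  (mod 9)
⟦path⟧: +7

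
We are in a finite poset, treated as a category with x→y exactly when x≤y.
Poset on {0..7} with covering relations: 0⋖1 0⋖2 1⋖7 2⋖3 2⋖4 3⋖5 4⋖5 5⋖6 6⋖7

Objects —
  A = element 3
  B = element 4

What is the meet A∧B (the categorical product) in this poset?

{x : x⊑A ∧ x⊑B} = {0,2}  (A=3, B=4)
  0 ⊑ 2
  2 ⊑ 2
glb = 2

Answer: A∧B = 2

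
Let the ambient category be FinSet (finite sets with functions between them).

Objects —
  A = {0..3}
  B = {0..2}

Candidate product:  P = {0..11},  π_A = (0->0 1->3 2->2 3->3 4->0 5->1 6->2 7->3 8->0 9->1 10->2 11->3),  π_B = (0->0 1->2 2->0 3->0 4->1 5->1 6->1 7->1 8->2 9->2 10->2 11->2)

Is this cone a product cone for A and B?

|A|·|B| = 4·3 = 12;  |P| = 12
Check the pairing map k ↦ (π_A(k), π_B(k)):
  0 -> (0,0)
  1 -> (3,2)
  2 -> (2,0)
  3 -> (3,0)
  4 -> (0,1)
  5 -> (1,1)
  6 -> (2,1)
  7 -> (3,1)
  8 -> (0,2)
  9 -> (1,2)
  10 -> (2,2)
  11 -> (3,2)  ✗ repeats pair of k=1
distinct pairs in image: 11 / 12 needed
  → (3,2) hit at k=1 and k=11

Answer: NOT A VALID PRODUCT — duplicate pair at indices 11,1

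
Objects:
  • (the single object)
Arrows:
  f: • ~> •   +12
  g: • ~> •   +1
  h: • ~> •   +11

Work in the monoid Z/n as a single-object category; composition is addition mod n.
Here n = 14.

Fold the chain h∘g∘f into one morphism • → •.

Answer: +10

Trace:
  0 +12≡12 +1≡13 +11≡10  (mod 14)
⟦path⟧: +10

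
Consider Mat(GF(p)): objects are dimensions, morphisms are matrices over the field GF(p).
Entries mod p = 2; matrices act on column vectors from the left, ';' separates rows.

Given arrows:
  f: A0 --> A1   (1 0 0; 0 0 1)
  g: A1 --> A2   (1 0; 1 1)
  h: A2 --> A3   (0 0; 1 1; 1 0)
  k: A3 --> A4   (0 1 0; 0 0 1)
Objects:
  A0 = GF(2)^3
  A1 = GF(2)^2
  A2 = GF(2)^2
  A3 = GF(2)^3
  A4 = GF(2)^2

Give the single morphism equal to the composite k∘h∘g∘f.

Answer: (0 0 1; 1 0 0)

Derivation:
  e0=[1,0,0] f-->[1,0] g-->[1,1] h-->[0,0,1] k-->[0,1]
  e1=[0,1,0] f-->[0,0] g-->[0,0] h-->[0,0,0] k-->[0,0]
  e2=[0,0,1] f-->[0,1] g-->[0,1] h-->[0,1,0] k-->[1,0]
result: (0 0 1; 1 0 0)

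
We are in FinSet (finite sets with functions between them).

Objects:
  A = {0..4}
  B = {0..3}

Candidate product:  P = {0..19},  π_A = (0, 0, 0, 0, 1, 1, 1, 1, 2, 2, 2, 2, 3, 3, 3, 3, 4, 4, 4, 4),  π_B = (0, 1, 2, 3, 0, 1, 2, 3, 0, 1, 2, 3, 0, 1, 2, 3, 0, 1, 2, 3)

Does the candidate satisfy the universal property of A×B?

|A|·|B| = 5·4 = 20;  |P| = 20
Check the pairing map k ↦ (π_A(k), π_B(k)):
  0 : (0,0)
  1 : (0,1)
  2 : (0,2)
  3 : (0,3)
  4 : (1,0)
  5 : (1,1)
  6 : (1,2)
  7 : (1,3)
  8 : (2,0)
  9 : (2,1)
  10 : (2,2)
  11 : (2,3)
  12 : (3,0)
  13 : (3,1)
  14 : (3,2)
  15 : (3,3)
  16 : (4,0)
  17 : (4,1)
  18 : (4,2)
  19 : (4,3)
distinct pairs in image: 20 / 20 needed
  → bijection onto A×B; projections well-typed.

Answer: VALID PRODUCT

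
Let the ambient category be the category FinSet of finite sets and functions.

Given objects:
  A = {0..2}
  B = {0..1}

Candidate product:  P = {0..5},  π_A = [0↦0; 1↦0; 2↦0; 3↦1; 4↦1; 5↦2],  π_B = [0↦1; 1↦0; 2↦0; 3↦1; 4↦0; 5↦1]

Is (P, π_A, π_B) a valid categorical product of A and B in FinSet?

Answer: NOT A VALID PRODUCT — duplicate pair at indices 1,2

Derivation:
|A|·|B| = 3·2 = 6;  |P| = 6
Check the pairing map k ↦ (π_A(k), π_B(k)):
  0 ↦ (0,1)
  1 ↦ (0,0)
  2 ↦ (0,0)  ✗ repeats pair of k=1
  3 ↦ (1,1)
  4 ↦ (1,0)
  5 ↦ (2,1)
distinct pairs in image: 5 / 6 needed
  → (0,0) hit at k=1 and k=2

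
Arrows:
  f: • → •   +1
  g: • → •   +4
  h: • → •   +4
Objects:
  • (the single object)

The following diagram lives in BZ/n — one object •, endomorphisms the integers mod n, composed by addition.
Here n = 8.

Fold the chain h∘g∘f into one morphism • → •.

Answer: +1

Trace:
  0 +1≡1 +4≡5 +4≡1  (mod 8)
⟦path⟧: +1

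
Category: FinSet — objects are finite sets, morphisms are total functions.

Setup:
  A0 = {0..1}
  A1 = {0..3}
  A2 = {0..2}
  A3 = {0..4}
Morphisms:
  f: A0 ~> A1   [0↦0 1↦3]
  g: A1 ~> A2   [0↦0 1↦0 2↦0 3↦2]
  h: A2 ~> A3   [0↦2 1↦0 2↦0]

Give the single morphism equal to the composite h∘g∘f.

Answer: [0↦2 1↦0]

Work:
  0 f~>0 g~>0 h~>2
  1 f~>3 g~>2 h~>0
⟦path⟧: [0↦2 1↦0]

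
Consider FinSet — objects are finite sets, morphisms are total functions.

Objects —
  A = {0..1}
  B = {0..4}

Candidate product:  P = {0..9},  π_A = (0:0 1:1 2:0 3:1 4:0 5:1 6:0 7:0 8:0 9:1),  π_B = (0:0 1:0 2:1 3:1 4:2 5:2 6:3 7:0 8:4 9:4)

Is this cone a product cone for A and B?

|A|·|B| = 2·5 = 10;  |P| = 10
Check the pairing map k ↦ (π_A(k), π_B(k)):
  0 : (0,0)
  1 : (1,0)
  2 : (0,1)
  3 : (1,1)
  4 : (0,2)
  5 : (1,2)
  6 : (0,3)
  7 : (0,0)  ✗ repeats pair of k=0
  8 : (0,4)
  9 : (1,4)
distinct pairs in image: 9 / 10 needed
  → (0,0) hit at k=0 and k=7

Answer: NOT A VALID PRODUCT — duplicate pair at indices 0,7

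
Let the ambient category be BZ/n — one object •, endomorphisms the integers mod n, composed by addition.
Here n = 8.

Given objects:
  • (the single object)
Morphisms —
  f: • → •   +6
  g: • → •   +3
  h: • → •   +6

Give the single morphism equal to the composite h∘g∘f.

Answer: +7

Trace:
  0 +6≡6 +3≡1 +6≡7  (mod 8)
composite: +7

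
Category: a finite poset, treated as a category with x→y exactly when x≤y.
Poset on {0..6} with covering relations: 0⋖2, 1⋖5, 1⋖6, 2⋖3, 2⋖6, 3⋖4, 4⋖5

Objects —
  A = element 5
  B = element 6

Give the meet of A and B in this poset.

Answer: NO MEET EXISTS

Work:
Common predecessors of 5,6: {0,1,2}
  maximal lower bounds 1 and 2 are incomparable: neither 1≤2 nor 2≤1
→ no greatest lower bound exists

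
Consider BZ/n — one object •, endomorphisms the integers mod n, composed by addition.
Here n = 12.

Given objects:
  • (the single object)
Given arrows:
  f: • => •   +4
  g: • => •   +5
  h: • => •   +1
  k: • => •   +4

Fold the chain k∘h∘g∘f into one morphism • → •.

  0 +4≡4 +5≡9 +1≡10 +4≡2  (mod 12)
result: +2

Answer: +2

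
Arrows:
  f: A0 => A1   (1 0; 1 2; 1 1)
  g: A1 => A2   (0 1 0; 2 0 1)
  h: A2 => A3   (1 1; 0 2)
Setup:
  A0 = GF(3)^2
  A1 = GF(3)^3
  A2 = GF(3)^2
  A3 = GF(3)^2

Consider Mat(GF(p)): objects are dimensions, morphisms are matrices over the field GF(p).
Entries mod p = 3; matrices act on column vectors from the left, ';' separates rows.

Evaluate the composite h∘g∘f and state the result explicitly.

  e0=[1,0] f=>[1,1,1] g=>[1,0] h=>[1,0]
  e1=[0,1] f=>[0,2,1] g=>[2,1] h=>[0,2]
⟦path⟧: (1 0; 0 2)

Answer: (1 0; 0 2)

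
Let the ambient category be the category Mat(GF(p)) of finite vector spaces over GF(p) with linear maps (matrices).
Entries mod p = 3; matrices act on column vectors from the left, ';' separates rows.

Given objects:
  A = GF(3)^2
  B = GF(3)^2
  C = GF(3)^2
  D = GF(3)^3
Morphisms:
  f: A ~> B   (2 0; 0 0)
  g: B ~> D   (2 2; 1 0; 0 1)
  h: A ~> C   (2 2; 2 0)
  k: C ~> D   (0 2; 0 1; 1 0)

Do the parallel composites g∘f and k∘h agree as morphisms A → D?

Answer: DOES NOT COMMUTE

Derivation:
Path 1 = f;g:
  e0=(1,0) f~>(2,0) g~>(1,2,0)
  e1=(0,1) f~>(0,0) g~>(0,0,0)
  composite₁ = (1 0; 2 0; 0 0)
Path 2 = h;k:
  e0=(1,0) h~>(2,2) k~>(1,2,2)
  e1=(0,1) h~>(2,0) k~>(0,0,2)
  composite₂ = (1 0; 2 0; 2 2)
Equal? distinct morphisms ✗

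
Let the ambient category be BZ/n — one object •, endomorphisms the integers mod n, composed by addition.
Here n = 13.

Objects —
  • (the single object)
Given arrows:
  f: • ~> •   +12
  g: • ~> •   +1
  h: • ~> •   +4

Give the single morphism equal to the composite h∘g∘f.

  0 +12≡12 +1≡0 +4≡4  (mod 13)
⟦path⟧: +4

Answer: +4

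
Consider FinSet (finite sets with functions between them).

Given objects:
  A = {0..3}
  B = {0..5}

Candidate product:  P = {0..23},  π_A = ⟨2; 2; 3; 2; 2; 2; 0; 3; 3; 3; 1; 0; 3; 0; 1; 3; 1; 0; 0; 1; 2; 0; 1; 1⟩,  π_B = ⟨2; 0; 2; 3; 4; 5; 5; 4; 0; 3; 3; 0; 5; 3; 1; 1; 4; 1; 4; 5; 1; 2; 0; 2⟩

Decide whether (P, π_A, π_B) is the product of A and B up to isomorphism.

|A|·|B| = 4·6 = 24;  |P| = 24
Check the pairing map k ↦ (π_A(k), π_B(k)):
  0 -> (2,2)
  1 -> (2,0)
  2 -> (3,2)
  3 -> (2,3)
  4 -> (2,4)
  5 -> (2,5)
  6 -> (0,5)
  7 -> (3,4)
  8 -> (3,0)
  9 -> (3,3)
  10 -> (1,3)
  11 -> (0,0)
  12 -> (3,5)
  13 -> (0,3)
  14 -> (1,1)
  15 -> (3,1)
  16 -> (1,4)
  17 -> (0,1)
  18 -> (0,4)
  19 -> (1,5)
  20 -> (2,1)
  21 -> (0,2)
  22 -> (1,0)
  23 -> (1,2)
distinct pairs in image: 24 / 24 needed
  → bijection onto A×B; projections well-typed.

Answer: VALID PRODUCT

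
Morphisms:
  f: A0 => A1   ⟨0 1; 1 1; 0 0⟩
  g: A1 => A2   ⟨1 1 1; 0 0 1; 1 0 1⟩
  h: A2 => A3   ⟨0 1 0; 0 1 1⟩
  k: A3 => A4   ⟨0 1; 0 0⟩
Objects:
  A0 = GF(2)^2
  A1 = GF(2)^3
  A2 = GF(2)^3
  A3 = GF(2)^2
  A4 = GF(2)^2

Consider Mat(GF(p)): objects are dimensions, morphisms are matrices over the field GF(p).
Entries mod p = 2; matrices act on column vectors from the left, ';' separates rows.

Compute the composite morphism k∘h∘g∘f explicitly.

  e0=(1,0) f=>(0,1,0) g=>(1,0,0) h=>(0,0) k=>(0,0)
  e1=(0,1) f=>(1,1,0) g=>(0,0,1) h=>(0,1) k=>(1,0)
result: ⟨0 1; 0 0⟩

Answer: ⟨0 1; 0 0⟩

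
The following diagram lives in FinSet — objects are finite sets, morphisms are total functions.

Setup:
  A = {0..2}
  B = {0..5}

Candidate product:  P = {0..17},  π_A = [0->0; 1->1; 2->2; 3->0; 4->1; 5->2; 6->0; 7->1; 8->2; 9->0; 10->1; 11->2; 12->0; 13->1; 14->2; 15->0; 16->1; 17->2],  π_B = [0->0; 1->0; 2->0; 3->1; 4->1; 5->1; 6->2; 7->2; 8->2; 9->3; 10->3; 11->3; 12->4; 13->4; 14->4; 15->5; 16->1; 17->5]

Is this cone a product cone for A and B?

|A|·|B| = 3·6 = 18;  |P| = 18
Check the pairing map k ↦ (π_A(k), π_B(k)):
  0 -> (0,0)
  1 -> (1,0)
  2 -> (2,0)
  3 -> (0,1)
  4 -> (1,1)
  5 -> (2,1)
  6 -> (0,2)
  7 -> (1,2)
  8 -> (2,2)
  9 -> (0,3)
  10 -> (1,3)
  11 -> (2,3)
  12 -> (0,4)
  13 -> (1,4)
  14 -> (2,4)
  15 -> (0,5)
  16 -> (1,1)  ✗ repeats pair of k=4
  17 -> (2,5)
distinct pairs in image: 17 / 18 needed
  → (1,1) hit at k=4 and k=16

Answer: NOT A VALID PRODUCT — duplicate pair at indices 4,16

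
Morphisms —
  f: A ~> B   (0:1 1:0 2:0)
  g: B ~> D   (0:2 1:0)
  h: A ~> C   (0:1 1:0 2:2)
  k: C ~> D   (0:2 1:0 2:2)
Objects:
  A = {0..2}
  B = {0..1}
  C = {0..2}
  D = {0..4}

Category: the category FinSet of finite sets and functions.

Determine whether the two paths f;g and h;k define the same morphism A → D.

Answer: COMMUTES

Trace:
Along f;g (path 1):
  0 f~>1 g~>0
  1 f~>0 g~>2
  2 f~>0 g~>2
  result₁ = (0:0 1:2 2:2)
Along h;k (path 2):
  0 h~>1 k~>0
  1 h~>0 k~>2
  2 h~>2 k~>2
  result₂ = (0:0 1:2 2:2)
Equal? same morphism ✓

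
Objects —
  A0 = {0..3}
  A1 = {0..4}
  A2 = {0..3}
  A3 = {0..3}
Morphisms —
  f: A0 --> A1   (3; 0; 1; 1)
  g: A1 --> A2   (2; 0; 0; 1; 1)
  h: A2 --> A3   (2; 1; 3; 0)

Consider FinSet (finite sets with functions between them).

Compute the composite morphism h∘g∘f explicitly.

  0 f-->3 g-->1 h-->1
  1 f-->0 g-->2 h-->3
  2 f-->1 g-->0 h-->2
  3 f-->1 g-->0 h-->2
result: (1; 3; 2; 2)

Answer: (1; 3; 2; 2)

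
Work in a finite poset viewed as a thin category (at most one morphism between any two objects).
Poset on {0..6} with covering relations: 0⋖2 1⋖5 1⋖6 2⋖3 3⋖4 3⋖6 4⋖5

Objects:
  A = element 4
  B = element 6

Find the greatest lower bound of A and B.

Answer: A∧B = 3

Derivation:
Lower bounds of A=4 and B=6: {0,2,3}
  0 ⊑ 3
  2 ⊑ 3
  3 ⊑ 3
glb = 3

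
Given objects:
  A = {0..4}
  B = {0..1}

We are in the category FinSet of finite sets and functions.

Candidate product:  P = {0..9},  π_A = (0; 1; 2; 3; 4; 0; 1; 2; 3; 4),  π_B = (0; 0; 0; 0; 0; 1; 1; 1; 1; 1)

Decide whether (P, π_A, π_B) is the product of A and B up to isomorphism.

Answer: VALID PRODUCT

Work:
|A|·|B| = 5·2 = 10;  |P| = 10
Check the pairing map k ↦ (π_A(k), π_B(k)):
  0 : (0,0)
  1 : (1,0)
  2 : (2,0)
  3 : (3,0)
  4 : (4,0)
  5 : (0,1)
  6 : (1,1)
  7 : (2,1)
  8 : (3,1)
  9 : (4,1)
distinct pairs in image: 10 / 10 needed
  → bijection onto A×B; projections well-typed.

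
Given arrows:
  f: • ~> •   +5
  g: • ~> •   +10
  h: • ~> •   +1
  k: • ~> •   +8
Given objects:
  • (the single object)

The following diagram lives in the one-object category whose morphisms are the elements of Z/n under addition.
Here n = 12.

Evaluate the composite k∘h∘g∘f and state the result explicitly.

Answer: +0

Work:
  0 +5≡5 +10≡3 +1≡4 +8≡0  (mod 12)
⟦path⟧: +0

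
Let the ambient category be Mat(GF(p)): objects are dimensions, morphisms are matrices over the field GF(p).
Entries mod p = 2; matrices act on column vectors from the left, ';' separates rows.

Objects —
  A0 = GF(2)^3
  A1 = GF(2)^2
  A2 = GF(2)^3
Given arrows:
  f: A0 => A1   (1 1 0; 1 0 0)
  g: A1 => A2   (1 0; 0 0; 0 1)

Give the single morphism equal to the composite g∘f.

  e0=⟨1,0,0⟩ f=>⟨1,1⟩ g=>⟨1,0,1⟩
  e1=⟨0,1,0⟩ f=>⟨1,0⟩ g=>⟨1,0,0⟩
  e2=⟨0,0,1⟩ f=>⟨0,0⟩ g=>⟨0,0,0⟩
result: (1 1 0; 0 0 0; 1 0 0)

Answer: (1 1 0; 0 0 0; 1 0 0)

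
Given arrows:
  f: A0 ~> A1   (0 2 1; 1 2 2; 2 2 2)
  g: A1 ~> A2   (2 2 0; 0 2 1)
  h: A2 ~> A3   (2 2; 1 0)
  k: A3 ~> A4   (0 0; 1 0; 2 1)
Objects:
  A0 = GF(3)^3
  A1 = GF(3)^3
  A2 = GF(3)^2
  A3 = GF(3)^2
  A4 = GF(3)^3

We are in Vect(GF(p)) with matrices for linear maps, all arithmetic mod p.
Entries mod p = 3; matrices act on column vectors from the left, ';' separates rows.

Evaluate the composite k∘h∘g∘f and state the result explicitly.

  e0=⟨1,0,0⟩ f~>⟨0,1,2⟩ g~>⟨2,1⟩ h~>⟨0,2⟩ k~>⟨0,0,2⟩
  e1=⟨0,1,0⟩ f~>⟨2,2,2⟩ g~>⟨2,0⟩ h~>⟨1,2⟩ k~>⟨0,1,1⟩
  e2=⟨0,0,1⟩ f~>⟨1,2,2⟩ g~>⟨0,0⟩ h~>⟨0,0⟩ k~>⟨0,0,0⟩
result: (0 0 0; 0 1 0; 2 1 0)

Answer: (0 0 0; 0 1 0; 2 1 0)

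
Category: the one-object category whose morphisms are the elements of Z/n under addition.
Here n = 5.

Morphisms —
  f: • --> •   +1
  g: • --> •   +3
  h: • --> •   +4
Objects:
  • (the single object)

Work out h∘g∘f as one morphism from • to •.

Answer: +3

Trace:
  0 +1≡1 +3≡4 +4≡3  (mod 5)
⟦path⟧: +3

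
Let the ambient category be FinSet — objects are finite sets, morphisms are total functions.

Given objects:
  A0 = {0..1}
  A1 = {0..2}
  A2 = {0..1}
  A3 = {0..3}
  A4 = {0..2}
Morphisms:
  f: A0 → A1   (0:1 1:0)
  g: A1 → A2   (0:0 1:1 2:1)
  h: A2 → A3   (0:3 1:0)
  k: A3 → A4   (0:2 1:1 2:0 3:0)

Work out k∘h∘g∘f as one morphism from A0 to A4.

Answer: (0:2 1:0)

Trace:
  0 f→1 g→1 h→0 k→2
  1 f→0 g→0 h→3 k→0
composite: (0:2 1:0)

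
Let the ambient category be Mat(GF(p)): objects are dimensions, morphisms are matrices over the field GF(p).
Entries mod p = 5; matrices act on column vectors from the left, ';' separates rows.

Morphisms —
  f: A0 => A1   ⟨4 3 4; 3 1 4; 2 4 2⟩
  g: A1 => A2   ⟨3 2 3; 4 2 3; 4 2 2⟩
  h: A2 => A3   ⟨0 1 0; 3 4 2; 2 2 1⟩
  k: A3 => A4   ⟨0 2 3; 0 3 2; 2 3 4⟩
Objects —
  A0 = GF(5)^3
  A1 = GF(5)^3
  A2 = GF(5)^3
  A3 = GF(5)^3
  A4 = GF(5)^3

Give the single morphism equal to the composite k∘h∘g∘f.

  e0=(1,0,0) f=>(4,3,2) g=>(4,3,1) h=>(3,1,0) k=>(2,3,4)
  e1=(0,1,0) f=>(3,1,4) g=>(3,1,2) h=>(1,2,0) k=>(4,1,3)
  e2=(0,0,1) f=>(4,4,2) g=>(1,0,3) h=>(0,4,0) k=>(3,2,2)
result: ⟨2 4 3; 3 1 2; 4 3 2⟩

Answer: ⟨2 4 3; 3 1 2; 4 3 2⟩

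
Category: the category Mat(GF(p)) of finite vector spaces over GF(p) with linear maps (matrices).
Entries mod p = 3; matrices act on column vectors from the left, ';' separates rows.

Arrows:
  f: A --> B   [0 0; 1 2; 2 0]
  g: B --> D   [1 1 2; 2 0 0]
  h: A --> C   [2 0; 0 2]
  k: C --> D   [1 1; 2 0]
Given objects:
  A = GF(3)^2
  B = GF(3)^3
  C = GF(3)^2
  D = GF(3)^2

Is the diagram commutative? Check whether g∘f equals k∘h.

1) trace f;g:
  e0=(1,0) f-->(0,1,2) g-->(2,0)
  e1=(0,1) f-->(0,2,0) g-->(2,0)
  result₁ = [2 2; 0 0]
2) trace h;k:
  e0=(1,0) h-->(2,0) k-->(2,1)
  e1=(0,1) h-->(0,2) k-->(2,0)
  result₂ = [2 2; 1 0]
Equal? distinct morphisms ✗

Answer: DOES NOT COMMUTE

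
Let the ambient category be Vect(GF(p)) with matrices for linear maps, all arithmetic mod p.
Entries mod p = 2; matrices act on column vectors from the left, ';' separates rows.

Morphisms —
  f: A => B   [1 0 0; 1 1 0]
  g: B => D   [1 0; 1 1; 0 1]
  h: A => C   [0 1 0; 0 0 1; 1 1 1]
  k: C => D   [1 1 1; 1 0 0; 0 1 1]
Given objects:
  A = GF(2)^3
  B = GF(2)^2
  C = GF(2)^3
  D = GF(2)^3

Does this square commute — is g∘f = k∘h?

Along f;g (path 1):
  e0=(1,0,0) f=>(1,1) g=>(1,0,1)
  e1=(0,1,0) f=>(0,1) g=>(0,1,1)
  e2=(0,0,1) f=>(0,0) g=>(0,0,0)
  ⟦path⟧₁ = [1 0 0; 0 1 0; 1 1 0]
Along h;k (path 2):
  e0=(1,0,0) h=>(0,0,1) k=>(1,0,1)
  e1=(0,1,0) h=>(1,0,1) k=>(0,1,1)
  e2=(0,0,1) h=>(0,1,1) k=>(0,0,0)
  ⟦path⟧₂ = [1 0 0; 0 1 0; 1 1 0]
Equal? same morphism ✓

Answer: COMMUTES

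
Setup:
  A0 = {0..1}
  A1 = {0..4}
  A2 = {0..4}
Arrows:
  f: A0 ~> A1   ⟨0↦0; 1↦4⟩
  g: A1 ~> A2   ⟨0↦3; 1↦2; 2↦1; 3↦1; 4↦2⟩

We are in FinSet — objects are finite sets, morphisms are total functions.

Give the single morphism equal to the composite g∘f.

  0 f~>0 g~>3
  1 f~>4 g~>2
⟦path⟧: ⟨0↦3; 1↦2⟩

Answer: ⟨0↦3; 1↦2⟩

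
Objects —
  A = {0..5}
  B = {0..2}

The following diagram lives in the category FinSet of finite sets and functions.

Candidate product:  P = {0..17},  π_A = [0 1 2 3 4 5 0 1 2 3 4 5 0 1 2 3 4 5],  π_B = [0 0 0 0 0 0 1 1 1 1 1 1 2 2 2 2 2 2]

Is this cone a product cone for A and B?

Answer: VALID PRODUCT

Work:
|A|·|B| = 6·3 = 18;  |P| = 18
Check the pairing map k ↦ (π_A(k), π_B(k)):
  0 -> (0,0)
  1 -> (1,0)
  2 -> (2,0)
  3 -> (3,0)
  4 -> (4,0)
  5 -> (5,0)
  6 -> (0,1)
  7 -> (1,1)
  8 -> (2,1)
  9 -> (3,1)
  10 -> (4,1)
  11 -> (5,1)
  12 -> (0,2)
  13 -> (1,2)
  14 -> (2,2)
  15 -> (3,2)
  16 -> (4,2)
  17 -> (5,2)
distinct pairs in image: 18 / 18 needed
  → bijection onto A×B; projections well-typed.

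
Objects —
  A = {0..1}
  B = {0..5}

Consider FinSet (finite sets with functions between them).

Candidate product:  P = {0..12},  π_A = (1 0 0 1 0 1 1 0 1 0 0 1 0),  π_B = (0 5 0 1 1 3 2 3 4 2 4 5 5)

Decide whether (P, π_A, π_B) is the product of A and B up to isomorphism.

Answer: NOT A VALID PRODUCT — |P|=13 ≠ |A|·|B|=12

Trace:
|A|·|B| = 2·6 = 12;  |P| = 13
  → cardinalities differ; no bijection possible.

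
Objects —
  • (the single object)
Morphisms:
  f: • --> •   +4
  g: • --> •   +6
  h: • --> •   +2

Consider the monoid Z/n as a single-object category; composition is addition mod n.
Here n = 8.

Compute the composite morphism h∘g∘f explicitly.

Answer: +4

Derivation:
  0 +4≡4 +6≡2 +2≡4  (mod 8)
⟦path⟧: +4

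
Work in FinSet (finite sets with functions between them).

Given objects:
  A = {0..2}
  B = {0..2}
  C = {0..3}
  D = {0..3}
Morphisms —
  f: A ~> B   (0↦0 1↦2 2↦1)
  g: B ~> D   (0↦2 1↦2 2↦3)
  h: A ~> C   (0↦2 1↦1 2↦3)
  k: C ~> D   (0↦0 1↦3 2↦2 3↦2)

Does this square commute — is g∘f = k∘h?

Answer: COMMUTES

Work:
1) trace f;g:
  0 f~>0 g~>2
  1 f~>2 g~>3
  2 f~>1 g~>2
  ⟦path⟧₁ = (0↦2 1↦3 2↦2)
2) trace h;k:
  0 h~>2 k~>2
  1 h~>1 k~>3
  2 h~>3 k~>2
  ⟦path⟧₂ = (0↦2 1↦3 2↦2)
Equal? same morphism ✓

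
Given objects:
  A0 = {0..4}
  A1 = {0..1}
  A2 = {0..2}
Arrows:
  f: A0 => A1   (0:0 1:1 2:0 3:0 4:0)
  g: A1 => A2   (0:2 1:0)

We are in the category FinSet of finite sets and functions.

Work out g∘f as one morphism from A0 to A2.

Answer: (0:2 1:0 2:2 3:2 4:2)

Work:
  0 f=>0 g=>2
  1 f=>1 g=>0
  2 f=>0 g=>2
  3 f=>0 g=>2
  4 f=>0 g=>2
result: (0:2 1:0 2:2 3:2 4:2)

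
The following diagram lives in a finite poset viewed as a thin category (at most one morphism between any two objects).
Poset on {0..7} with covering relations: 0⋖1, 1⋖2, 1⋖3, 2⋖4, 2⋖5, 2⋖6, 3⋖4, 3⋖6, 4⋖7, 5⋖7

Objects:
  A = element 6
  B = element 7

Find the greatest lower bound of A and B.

Answer: NO MEET EXISTS

Trace:
Lower bounds of A=6 and B=7: {0,1,2,3}
  maximal lower bounds 2 and 3 are incomparable: neither 2≤3 nor 3≤2
→ no greatest lower bound exists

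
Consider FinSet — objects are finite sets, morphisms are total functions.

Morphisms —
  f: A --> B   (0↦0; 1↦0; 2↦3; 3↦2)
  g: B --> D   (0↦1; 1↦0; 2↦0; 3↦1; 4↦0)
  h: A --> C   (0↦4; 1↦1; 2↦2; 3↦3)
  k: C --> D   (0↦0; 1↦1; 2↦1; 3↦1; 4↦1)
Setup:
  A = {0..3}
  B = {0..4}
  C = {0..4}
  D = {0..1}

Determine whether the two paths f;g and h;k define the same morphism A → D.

Answer: DOES NOT COMMUTE

Work:
Path 1 = f;g:
  0 f-->0 g-->1
  1 f-->0 g-->1
  2 f-->3 g-->1
  3 f-->2 g-->0
  composite₁ = (0↦1; 1↦1; 2↦1; 3↦0)
Path 2 = h;k:
  0 h-->4 k-->1
  1 h-->1 k-->1
  2 h-->2 k-->1
  3 h-->3 k-->1
  composite₂ = (0↦1; 1↦1; 2↦1; 3↦1)
Equal? NO — does not commute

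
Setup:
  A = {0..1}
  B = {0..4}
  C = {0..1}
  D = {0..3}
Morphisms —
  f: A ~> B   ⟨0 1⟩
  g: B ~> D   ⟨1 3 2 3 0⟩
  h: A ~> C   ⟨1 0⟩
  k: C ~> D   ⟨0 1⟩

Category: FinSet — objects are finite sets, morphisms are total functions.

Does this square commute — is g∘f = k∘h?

Along f;g (path 1):
  0 f~>0 g~>1
  1 f~>1 g~>3
  ⟦path⟧₁ = ⟨1 3⟩
Along h;k (path 2):
  0 h~>1 k~>1
  1 h~>0 k~>0
  ⟦path⟧₂ = ⟨1 0⟩
Equal? distinct morphisms ✗

Answer: DOES NOT COMMUTE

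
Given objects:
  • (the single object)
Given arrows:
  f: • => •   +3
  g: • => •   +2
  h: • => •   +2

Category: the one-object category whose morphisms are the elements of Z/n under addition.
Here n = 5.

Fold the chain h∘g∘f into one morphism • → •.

  0 +3≡3 +2≡0 +2≡2  (mod 5)
⟦path⟧: +2

Answer: +2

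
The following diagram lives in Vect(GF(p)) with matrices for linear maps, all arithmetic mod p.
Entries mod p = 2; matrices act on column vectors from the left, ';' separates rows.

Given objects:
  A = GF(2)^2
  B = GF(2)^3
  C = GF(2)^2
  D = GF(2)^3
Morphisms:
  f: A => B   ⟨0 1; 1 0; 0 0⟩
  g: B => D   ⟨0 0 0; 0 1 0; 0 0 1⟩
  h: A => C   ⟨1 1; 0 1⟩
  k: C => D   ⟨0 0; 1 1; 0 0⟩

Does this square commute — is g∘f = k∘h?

1) trace f;g:
  e0=⟨1,0⟩ f=>⟨0,1,0⟩ g=>⟨0,1,0⟩
  e1=⟨0,1⟩ f=>⟨1,0,0⟩ g=>⟨0,0,0⟩
  result₁ = ⟨0 0; 1 0; 0 0⟩
2) trace h;k:
  e0=⟨1,0⟩ h=>⟨1,0⟩ k=>⟨0,1,0⟩
  e1=⟨0,1⟩ h=>⟨1,1⟩ k=>⟨0,0,0⟩
  result₂ = ⟨0 0; 1 0; 0 0⟩
Equal? equal; square commutes

Answer: COMMUTES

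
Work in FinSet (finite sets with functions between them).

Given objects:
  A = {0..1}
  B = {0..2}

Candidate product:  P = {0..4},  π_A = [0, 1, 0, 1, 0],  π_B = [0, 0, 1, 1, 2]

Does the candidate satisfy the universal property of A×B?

|A|·|B| = 2·3 = 6;  |P| = 5
  → cardinalities differ; no bijection possible.

Answer: NOT A VALID PRODUCT — |P|=5 ≠ |A|·|B|=6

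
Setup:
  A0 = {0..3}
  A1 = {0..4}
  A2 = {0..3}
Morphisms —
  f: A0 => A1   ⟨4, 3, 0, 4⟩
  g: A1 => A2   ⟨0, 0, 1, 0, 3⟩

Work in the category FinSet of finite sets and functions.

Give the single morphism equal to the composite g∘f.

Answer: ⟨3, 0, 0, 3⟩

Trace:
  0 f=>4 g=>3
  1 f=>3 g=>0
  2 f=>0 g=>0
  3 f=>4 g=>3
composite: ⟨3, 0, 0, 3⟩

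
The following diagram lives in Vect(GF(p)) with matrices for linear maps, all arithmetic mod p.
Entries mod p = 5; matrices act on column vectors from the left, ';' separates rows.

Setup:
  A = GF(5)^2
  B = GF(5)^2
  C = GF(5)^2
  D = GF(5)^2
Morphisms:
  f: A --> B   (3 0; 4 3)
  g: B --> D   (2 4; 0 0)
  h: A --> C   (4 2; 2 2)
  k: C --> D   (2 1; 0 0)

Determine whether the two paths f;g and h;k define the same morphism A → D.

Answer: DOES NOT COMMUTE

Trace:
Path 1 = f;g:
  e0=(1,0) f-->(3,4) g-->(2,0)
  e1=(0,1) f-->(0,3) g-->(2,0)
  result₁ = (2 2; 0 0)
Path 2 = h;k:
  e0=(1,0) h-->(4,2) k-->(0,0)
  e1=(0,1) h-->(2,2) k-->(1,0)
  result₂ = (0 1; 0 0)
Equal? NO — does not commute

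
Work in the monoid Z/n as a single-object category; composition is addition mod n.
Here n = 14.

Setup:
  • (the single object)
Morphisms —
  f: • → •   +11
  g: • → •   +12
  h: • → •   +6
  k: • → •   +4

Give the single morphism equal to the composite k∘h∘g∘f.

  0 +11≡11 +12≡9 +6≡1 +4≡5  (mod 14)
result: +5

Answer: +5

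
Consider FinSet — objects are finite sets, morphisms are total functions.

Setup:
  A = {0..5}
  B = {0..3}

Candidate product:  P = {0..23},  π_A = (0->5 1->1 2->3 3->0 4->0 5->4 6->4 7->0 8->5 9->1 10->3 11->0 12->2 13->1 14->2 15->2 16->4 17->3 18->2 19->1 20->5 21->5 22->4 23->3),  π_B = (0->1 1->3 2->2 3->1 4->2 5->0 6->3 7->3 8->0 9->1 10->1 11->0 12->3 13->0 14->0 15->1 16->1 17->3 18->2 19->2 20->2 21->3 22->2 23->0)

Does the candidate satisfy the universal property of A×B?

|A|·|B| = 6·4 = 24;  |P| = 24
Check the pairing map k ↦ (π_A(k), π_B(k)):
  0 -> (5,1)
  1 -> (1,3)
  2 -> (3,2)
  3 -> (0,1)
  4 -> (0,2)
  5 -> (4,0)
  6 -> (4,3)
  7 -> (0,3)
  8 -> (5,0)
  9 -> (1,1)
  10 -> (3,1)
  11 -> (0,0)
  12 -> (2,3)
  13 -> (1,0)
  14 -> (2,0)
  15 -> (2,1)
  16 -> (4,1)
  17 -> (3,3)
  18 -> (2,2)
  19 -> (1,2)
  20 -> (5,2)
  21 -> (5,3)
  22 -> (4,2)
  23 -> (3,0)
distinct pairs in image: 24 / 24 needed
  → bijection onto A×B; projections well-typed.

Answer: VALID PRODUCT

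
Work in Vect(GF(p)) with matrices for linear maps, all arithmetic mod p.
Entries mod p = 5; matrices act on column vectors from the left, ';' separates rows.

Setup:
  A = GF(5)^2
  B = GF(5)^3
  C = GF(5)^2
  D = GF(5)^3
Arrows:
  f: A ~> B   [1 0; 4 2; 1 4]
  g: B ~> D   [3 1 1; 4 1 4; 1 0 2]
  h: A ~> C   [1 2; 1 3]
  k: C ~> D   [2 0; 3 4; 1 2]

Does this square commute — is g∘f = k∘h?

Path 1 = f;g:
  e0=(1,0) f~>(1,4,1) g~>(3,2,3)
  e1=(0,1) f~>(0,2,4) g~>(1,3,3)
  result₁ = [3 1; 2 3; 3 3]
Path 2 = h;k:
  e0=(1,0) h~>(1,1) k~>(2,2,3)
  e1=(0,1) h~>(2,3) k~>(4,3,3)
  result₂ = [2 4; 2 3; 3 3]
Equal? distinct morphisms ✗

Answer: DOES NOT COMMUTE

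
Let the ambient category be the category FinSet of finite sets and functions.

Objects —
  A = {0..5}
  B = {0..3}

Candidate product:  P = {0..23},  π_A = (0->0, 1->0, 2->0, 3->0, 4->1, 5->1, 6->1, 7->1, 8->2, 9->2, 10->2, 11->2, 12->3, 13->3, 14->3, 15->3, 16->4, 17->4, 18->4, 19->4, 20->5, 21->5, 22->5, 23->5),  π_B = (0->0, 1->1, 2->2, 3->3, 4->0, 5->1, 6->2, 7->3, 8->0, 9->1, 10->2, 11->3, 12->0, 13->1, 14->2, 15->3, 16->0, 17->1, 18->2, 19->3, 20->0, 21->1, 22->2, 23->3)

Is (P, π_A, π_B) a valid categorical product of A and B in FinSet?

Answer: VALID PRODUCT

Trace:
|A|·|B| = 6·4 = 24;  |P| = 24
Check the pairing map k ↦ (π_A(k), π_B(k)):
  0 -> (0,0)
  1 -> (0,1)
  2 -> (0,2)
  3 -> (0,3)
  4 -> (1,0)
  5 -> (1,1)
  6 -> (1,2)
  7 -> (1,3)
  8 -> (2,0)
  9 -> (2,1)
  10 -> (2,2)
  11 -> (2,3)
  12 -> (3,0)
  13 -> (3,1)
  14 -> (3,2)
  15 -> (3,3)
  16 -> (4,0)
  17 -> (4,1)
  18 -> (4,2)
  19 -> (4,3)
  20 -> (5,0)
  21 -> (5,1)
  22 -> (5,2)
  23 -> (5,3)
distinct pairs in image: 24 / 24 needed
  → bijection onto A×B; projections well-typed.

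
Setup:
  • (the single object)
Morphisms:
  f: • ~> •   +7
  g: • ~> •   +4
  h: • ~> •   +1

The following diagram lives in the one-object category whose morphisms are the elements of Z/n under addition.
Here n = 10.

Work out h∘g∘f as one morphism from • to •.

  0 +7≡7 +4≡1 +1≡2  (mod 10)
⟦path⟧: +2

Answer: +2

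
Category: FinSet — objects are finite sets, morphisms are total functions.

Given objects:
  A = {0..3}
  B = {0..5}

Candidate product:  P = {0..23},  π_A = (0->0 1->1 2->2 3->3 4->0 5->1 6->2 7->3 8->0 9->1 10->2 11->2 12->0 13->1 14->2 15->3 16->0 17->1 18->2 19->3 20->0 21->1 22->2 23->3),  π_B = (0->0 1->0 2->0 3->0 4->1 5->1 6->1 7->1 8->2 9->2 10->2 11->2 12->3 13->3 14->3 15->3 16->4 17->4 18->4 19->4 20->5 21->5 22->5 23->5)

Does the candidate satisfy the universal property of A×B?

|A|·|B| = 4·6 = 24;  |P| = 24
Check the pairing map k ↦ (π_A(k), π_B(k)):
  0 -> (0,0)
  1 -> (1,0)
  2 -> (2,0)
  3 -> (3,0)
  4 -> (0,1)
  5 -> (1,1)
  6 -> (2,1)
  7 -> (3,1)
  8 -> (0,2)
  9 -> (1,2)
  10 -> (2,2)
  11 -> (2,2)  ✗ repeats pair of k=10
  12 -> (0,3)
  13 -> (1,3)
  14 -> (2,3)
  15 -> (3,3)
  16 -> (0,4)
  17 -> (1,4)
  18 -> (2,4)
  19 -> (3,4)
  20 -> (0,5)
  21 -> (1,5)
  22 -> (2,5)
  23 -> (3,5)
distinct pairs in image: 23 / 24 needed
  → (2,2) hit at k=10 and k=11

Answer: NOT A VALID PRODUCT — duplicate pair at indices 10,11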